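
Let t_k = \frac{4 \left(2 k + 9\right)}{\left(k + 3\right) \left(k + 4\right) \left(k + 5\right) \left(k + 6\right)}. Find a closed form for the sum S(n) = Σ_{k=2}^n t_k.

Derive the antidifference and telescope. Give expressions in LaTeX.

r(k) = (k + 3)*(2*k + 11)/((k + 7)*(2*k + 9)) after simplifying.
Normal form (A,B,C) = (k + 3, k + 7, k + 9/2).
Solve (k + 3)·f(k+1) − (k + 6)·f(k) = k + 9/2.
Bound: deg f ≤ 3.
Solve for f: f(k) = k*(k + 4)*(k + 8)/30 (degree 3 ≤ 3).
Get s_k = R·t_k = 4*k*(k + 8)/(15*(k**2 + 8*k + 15)) with R(k) = B(k−1)f(k)/C(k) = k*(k + 4)*(k + 6)*(k + 8)/(15*(2*k + 9)).
Δs = 4*(2*k + 9)/(k**4 + 18*k**3 + 119*k**2 + 342*k + 360), as required.
s_(n+1) = 4*(n**2 + 10*n + 9)/(15*(n**2 + 10*n + 24)) and s_(2) = 16/105, so S(n) = 4*(n**2 + 10*n - 11)/(35*(n**2 + 10*n + 24)).

S(n) = \frac{4 \left(n^{2} + 10 n - 11\right)}{35 \left(n^{2} + 10 n + 24\right)}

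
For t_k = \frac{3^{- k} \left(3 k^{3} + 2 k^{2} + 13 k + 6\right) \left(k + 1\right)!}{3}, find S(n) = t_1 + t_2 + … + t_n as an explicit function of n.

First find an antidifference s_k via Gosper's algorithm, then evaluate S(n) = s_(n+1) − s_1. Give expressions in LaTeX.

t_(k+1)/t_k = (3*k**4 + 17*k**3 + 48*k**2 + 76*k + 48)/(3*(3*k**3 + 2*k**2 + 13*k + 6)).
Gosper form: A/B · C(k+1)/C(k) with A=k/3 + 2/3, B=1, C=k**3 + 2*k**2/3 + 13*k/3 + 2.
Key eq: (k/3 + 2/3)·f(k+1) = (1)·f(k) + (k**3 + 2*k**2/3 + 13*k/3 + 2).
deg f ≤ 2 (via 1,0,3).
Solve for f: f(k) = (k - 1)*(3*k + 2) (degree 2 ≤ 2).
Get s_k = R·t_k = (k - 1)*(3*k + 2)*factorial(k + 1)/3**k with R(k) = B(k−1)f(k)/C(k) = 3*(k - 1)*(3*k + 2)/(3*k**3 + 2*k**2 + 13*k + 6).
Verify: (3*k**3 + 2*k**2 + 13*k + 6)*factorial(k + 1)/(3*3**k) matches t_k.
s_(n+1) = 3**(-n - 1)*n*(3*n + 5)*factorial(n + 2) and s_(1) = 0, so S(n) = 3**(-n - 1)*n*(3*n + 5)*factorial(n + 2).

S(n) = 3^{- n - 1} n \left(3 n + 5\right) \left(n + 2\right)!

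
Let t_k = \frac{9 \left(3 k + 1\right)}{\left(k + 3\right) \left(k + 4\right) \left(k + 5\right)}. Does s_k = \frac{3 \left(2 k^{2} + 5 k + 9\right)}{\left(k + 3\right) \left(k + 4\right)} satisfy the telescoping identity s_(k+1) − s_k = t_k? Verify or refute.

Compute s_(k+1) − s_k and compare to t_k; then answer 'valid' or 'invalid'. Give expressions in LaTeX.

s_(k+1) = 3*(5*k + 2*(k + 1)**2 + 14)/((k + 4)*(k + 5))
s_(k+1) − s_k = 9*(3*k + 1)/(k**3 + 12*k**2 + 47*k + 60)
(s_(k+1) − s_k) − t_k = 0

Valid — Δs_k = t_k.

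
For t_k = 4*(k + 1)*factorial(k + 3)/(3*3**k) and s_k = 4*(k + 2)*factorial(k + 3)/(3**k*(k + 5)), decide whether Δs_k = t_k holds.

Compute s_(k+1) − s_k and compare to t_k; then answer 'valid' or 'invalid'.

s_(k+1) = 4*(k + 3)*factorial(k + 4)/(3*3**k*(k + 6))
s_(k+1) − s_k = 4*(k**3 + 9*k**2 + 23*k + 24)*factorial(k + 3)/(3*3**k*(k + 5)*(k + 6))
(s_(k+1) − s_k) − t_k = -4*(k**2 + 6*k + 2)*factorial(k + 3)/(3**k*(k + 5)*(k + 6))

Invalid: residual -4*(k**2 + 6*k + 2)*factorial(k + 3)/(3**k*(k + 5)*(k + 6)) ≠ 0.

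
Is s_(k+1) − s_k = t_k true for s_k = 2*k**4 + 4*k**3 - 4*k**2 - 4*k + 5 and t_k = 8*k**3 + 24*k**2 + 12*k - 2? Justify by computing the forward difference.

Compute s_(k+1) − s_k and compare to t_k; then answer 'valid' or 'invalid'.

s_(k+1) = 2*k**4 + 12*k**3 + 20*k**2 + 8*k + 3
s_(k+1) − s_k = 8*k**3 + 24*k**2 + 12*k - 2
(s_(k+1) − s_k) − t_k = 0

valid; difference matches t_k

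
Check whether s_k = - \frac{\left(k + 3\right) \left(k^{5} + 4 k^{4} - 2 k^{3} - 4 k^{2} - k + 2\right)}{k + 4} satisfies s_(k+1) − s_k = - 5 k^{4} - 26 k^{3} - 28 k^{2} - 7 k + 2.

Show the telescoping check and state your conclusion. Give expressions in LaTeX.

Invalid: residual \frac{4 k^{5} + 42 k^{4} + 134 k^{3} + 123 k^{2} + 27 k - 10}{k^{2} + 9 k + 20} ≠ 0.

s_(k+1) = k*(-k**5 - 13*k**4 - 60*k**3 - 120*k**2 - 102*k - 24)/(k + 5)
s_(k+1) − s_k = (-5*k**6 - 67*k**5 - 320*k**4 - 645*k**3 - 498*k**2 - 95*k + 30)/(k**2 + 9*k + 20)
(s_(k+1) − s_k) − t_k = (4*k**5 + 42*k**4 + 134*k**3 + 123*k**2 + 27*k - 10)/(k**2 + 9*k + 20)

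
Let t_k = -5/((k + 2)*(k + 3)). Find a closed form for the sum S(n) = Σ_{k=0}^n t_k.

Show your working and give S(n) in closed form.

S(n) = 5*(-n - 1)/(2*(n + 3))

Step 1: r(k) = (k + 2)/(k + 4).
A = k + 2, B = k + 4, C = 1.
f must satisfy (k + 2)·f(k+1) − (k + 3)·f(k) = 1.
Bound: deg f ≤ 1.
Solving with deg f ≤ 1: f(k) = k/2.
Get s_k = R·t_k = -5*k/(2*k + 4) with R(k) = B(k−1)f(k)/C(k) = k*(k + 3)/2.
s_(k+1) − s_k = -5/(k**2 + 5*k + 6) = t_k.
Σ_(k=0)^n t_k = s_(n+1) − s_(0) = (5*(-n - 1)/(2*(n + 3))) − (0), i.e. 5*(-n - 1)/(2*(n + 3)).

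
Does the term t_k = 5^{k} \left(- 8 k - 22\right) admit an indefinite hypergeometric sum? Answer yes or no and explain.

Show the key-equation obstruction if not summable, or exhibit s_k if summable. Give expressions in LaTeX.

t_(k+1)/t_k = 5*(4*k + 15)/(4*k + 11).
Factor: A=5; B=1; C=k + 11/4.
f must satisfy (5)·f(k+1) − (1)·f(k) = k + 11/4.
deg f ≤ 1 (via 0,0,1).
Coefficient equations give f(k) = (2*k + 3)/8.
Then R = B(k−1)f/C = (2*k + 3)/(2*(4*k + 11)), so s_k = R(k)·t_k = 5**k*(-2*k - 3).
Check: Δs_k = 5**k*(-8*k - 22). ✓

Yes. s_k = 5^{k} \left(- 2 k - 3\right).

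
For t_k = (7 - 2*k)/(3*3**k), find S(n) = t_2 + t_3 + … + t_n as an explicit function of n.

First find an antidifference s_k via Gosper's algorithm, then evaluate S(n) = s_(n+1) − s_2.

S(n) = 3**(-n - 2)*(3**n + 3*n - 6)

The ratio is (2*k - 5)/(3*(2*k - 7)).
Normal form (A,B,C) = (1/3, 1, k - 7/2).
f must satisfy (1/3)·f(k+1) − (1)·f(k) = k - 7/2.
deg f ≤ 1 (via 0,0,1).
Match coefficients ⇒ f(k) = -3*(k - 3)/2.
R(k) = B(k−1)·f(k)/C(k) = -3*(k - 3)/(2*k - 7); s_k = R·t_k = (k - 3)/3**k.
Δs = (7 - 2*k)/(3*3**k), as required.
Σ_(k=2)^n t_k = s_(n+1) − s_(2) = (3**(-n - 1)*(n - 2)) − (-1/9), i.e. 3**(-n - 2)*(3**n + 3*n - 6).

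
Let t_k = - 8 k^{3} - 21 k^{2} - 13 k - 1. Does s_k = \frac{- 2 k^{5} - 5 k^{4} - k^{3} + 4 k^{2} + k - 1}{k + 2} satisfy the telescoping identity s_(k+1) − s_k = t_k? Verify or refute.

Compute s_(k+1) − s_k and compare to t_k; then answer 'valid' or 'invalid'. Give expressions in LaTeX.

Invalid: residual \frac{6 k^{4} + 34 k^{3} + 57 k^{2} + 29 k + 1}{k^{2} + 5 k + 6} ≠ 0.

s_(k+1) = (k - 2*(k + 1)**5 - 5*(k + 1)**4 - (k + 1)**3 + 4*(k + 1)**2)/(k + 3)
s_(k+1) − s_k = (-8*k**5 - 55*k**4 - 132*k**3 - 135*k**2 - 54*k - 5)/(k**2 + 5*k + 6)
(s_(k+1) − s_k) − t_k = (6*k**4 + 34*k**3 + 57*k**2 + 29*k + 1)/(k**2 + 5*k + 6)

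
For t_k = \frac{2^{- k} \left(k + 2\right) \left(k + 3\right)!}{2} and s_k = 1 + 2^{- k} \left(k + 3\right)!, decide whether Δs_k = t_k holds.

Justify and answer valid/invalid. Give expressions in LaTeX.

s_(k+1) = 2**(-k - 1)*factorial(k + 4) + 1
s_(k+1) − s_k = (k + 2)*factorial(k + 3)/(2*2**k)
(s_(k+1) − s_k) − t_k = 0

valid; difference matches t_k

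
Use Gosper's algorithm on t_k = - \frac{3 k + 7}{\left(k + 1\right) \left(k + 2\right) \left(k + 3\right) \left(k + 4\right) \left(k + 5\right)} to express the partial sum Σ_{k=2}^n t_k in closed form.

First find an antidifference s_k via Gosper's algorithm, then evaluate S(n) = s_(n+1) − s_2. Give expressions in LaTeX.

S(n) = \frac{- n^{3} - 11 n^{2} - 38 n + 50}{90 \left(n^{3} + 11 n^{2} + 38 n + 40\right)}

Compute t_(k+1)/t_k: get (k + 1)*(3*k + 10)/((k + 6)*(3*k + 7)).
Take A(k)=k + 1, B(k)=k + 6, C(k)=k + 7/3.
Solve (k + 1)·f(k+1) − (k + 5)·f(k) = k + 7/3.
d = 4 from the (1,1,1) case.
Solving with deg f ≤ 4: f(k) = k*(k + 2)*(k**2 + 8*k + 19)/36.
Then R = B(k−1)f/C = k*(k + 2)*(k + 5)*(k**2 + 8*k + 19)/(12*(3*k + 7)), so s_k = R(k)·t_k = k*(-k**2 - 8*k - 19)/(12*(k**3 + 8*k**2 + 19*k + 12)).
s_(k+1) − s_k = (-3*k - 7)/(k**5 + 15*k**4 + 85*k**3 + 225*k**2 + 274*k + 120) = t_k.
s_(n+1) = (-n**3 - 11*n**2 - 38*n - 28)/(12*(n**3 + 11*n**2 + 38*n + 40)) and s_(2) = -13/180, so S(n) = (-n**3 - 11*n**2 - 38*n + 50)/(90*(n**3 + 11*n**2 + 38*n + 40)).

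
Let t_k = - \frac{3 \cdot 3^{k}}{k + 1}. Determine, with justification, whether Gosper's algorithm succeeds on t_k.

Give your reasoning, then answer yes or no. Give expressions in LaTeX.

t_(k+1)/t_k = 3*(k + 1)/(k + 2).
Factor: A=3*k + 3; B=k + 2; C=1.
Key eq: (3*k + 3)·f(k+1) = (k + 1)·f(k) + (1).
Bound: deg f ≤ -1.
Bound -1 < 0, so the key equation has no polynomial solution.

No — negative degree bound, so no certificate f.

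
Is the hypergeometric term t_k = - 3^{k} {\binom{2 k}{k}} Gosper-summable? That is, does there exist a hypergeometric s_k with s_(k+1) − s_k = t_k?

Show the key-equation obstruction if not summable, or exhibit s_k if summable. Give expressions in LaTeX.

r(k) = 6*(2*k + 1)/(k + 1) after simplifying.
Normal form (A,B,C) = (12*k + 6, k + 1, 1).
Set up (12*k + 6)·f(k+1) − (k)·f(k) − (1) = 0.
From deg A=1, deg B=1, deg C=0: d=-1.
d = -1 < 0 ⇒ no nonzero polynomial f; not summable.

No — negative degree bound, so no certificate f.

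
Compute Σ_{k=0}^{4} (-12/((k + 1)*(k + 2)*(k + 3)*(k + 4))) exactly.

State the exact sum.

Σ = -55/84

t_(k+1)/t_k = (k + 1)/(k + 5).
Take A(k)=k + 1, B(k)=k + 5, C(k)=1.
Set up (k + 1)·f(k+1) − (k + 4)·f(k) − (1) = 0.
Bound: deg f ≤ 3.
A polynomial solution: f(k) = k*(k**2 + 6*k + 11)/18.
R(k) = B(k−1)·f(k)/C(k) = k*(k + 4)*(k**2 + 6*k + 11)/18; s_k = R·t_k = 2*k*(-k**2 - 6*k - 11)/(3*(k + 1)*(k + 2)*(k + 3)).
Δs = -12/(k**4 + 10*k**3 + 35*k**2 + 50*k + 24), as required.
Evaluate s at k=5 and k=0: -55/84 and 0; difference -55/84.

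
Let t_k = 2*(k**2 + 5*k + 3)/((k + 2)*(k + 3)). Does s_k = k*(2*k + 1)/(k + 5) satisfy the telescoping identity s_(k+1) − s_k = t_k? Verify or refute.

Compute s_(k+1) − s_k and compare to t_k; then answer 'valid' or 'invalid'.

s_(k+1) = (k + 1)*(2*k + 3)/(k + 6)
s_(k+1) − s_k = (2*k**2 + 22*k + 15)/(k**2 + 11*k + 30)
(s_(k+1) − s_k) − t_k = 3*(-13*k**2 - 53*k - 30)/(k**4 + 16*k**3 + 91*k**2 + 216*k + 180)

Invalid: residual 3*(-13*k**2 - 53*k - 30)/(k**4 + 16*k**3 + 91*k**2 + 216*k + 180) ≠ 0.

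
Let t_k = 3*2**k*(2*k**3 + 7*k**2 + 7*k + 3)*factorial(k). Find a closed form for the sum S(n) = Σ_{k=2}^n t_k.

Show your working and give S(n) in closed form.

S(n) = 6*2**n*n**3*factorial(n) + 24*2**n*n**2*factorial(n) + 24*2**n*n*factorial(n) + 6*2**n*factorial(n) - 120

Compute t_(k+1)/t_k: get 2*(2*k**4 + 15*k**3 + 40*k**2 + 46*k + 19)/(2*k**3 + 7*k**2 + 7*k + 3).
Normal form (A,B,C) = (2*k + 2, 1, k**3 + 7*k**2/2 + 7*k/2 + 3/2).
Need (2*k + 2)·f(k+1) − (1)·f(k) = k**3 + 7*k**2/2 + 7*k/2 + 3/2.
From deg A=1, deg B=0, deg C=3: d=2.
Match coefficients ⇒ f(k) = (k**2 + k - 1)/2.
Certificate R = B(k−1)f/C = (k**2 + k - 1)/(2*k**3 + 7*k**2 + 7*k + 3) gives s_k = 3*2**k*(k**2 + k - 1)*factorial(k).
Check: Δs_k = 3*2**k*(2*k**3 + 7*k**2 + 7*k + 3)*factorial(k). ✓
Evaluate: s_(n+1) = 6*2**n*(n**2 + 3*n + 1)*factorial(n + 1); subtract s_(2) = 120 ⇒ S(n) = 6*2**n*n**3*factorial(n) + 24*2**n*n**2*factorial(n) + 24*2**n*n*factorial(n) + 6*2**n*factorial(n) - 120.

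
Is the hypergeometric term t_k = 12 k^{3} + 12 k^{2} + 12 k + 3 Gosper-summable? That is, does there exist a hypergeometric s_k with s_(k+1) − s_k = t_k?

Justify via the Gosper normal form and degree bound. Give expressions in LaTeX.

Yes. s_k = k \left(3 k^{3} - 2 k^{2} + 3 k - 1\right).

t_(k+1)/t_k = (4*k**3 + 16*k**2 + 24*k + 13)/(4*k**3 + 4*k**2 + 4*k + 1).
So A=1 and B=1, with C=k**3 + k**2 + k + 1/4.
Key eq: (1)·f(k+1) = (1)·f(k) + (k**3 + k**2 + k + 1/4).
From deg A=0, deg B=0, deg C=3: d=4.
A polynomial solution: f(k) = k*(3*k**3 - 2*k**2 + 3*k - 1)/12.
Certificate R = B(k−1)f/C = k*(3*k**3 - 2*k**2 + 3*k - 1)/(3*(4*k**3 + 4*k**2 + 4*k + 1)) gives s_k = k*(3*k**3 - 2*k**2 + 3*k - 1).
Δs = 12*k**3 + 12*k**2 + 12*k + 3, as required.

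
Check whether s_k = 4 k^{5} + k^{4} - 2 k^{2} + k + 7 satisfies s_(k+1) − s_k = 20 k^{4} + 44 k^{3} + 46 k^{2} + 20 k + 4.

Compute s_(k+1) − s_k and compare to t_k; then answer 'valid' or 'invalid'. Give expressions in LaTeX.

Valid — Δs_k = t_k.

s_(k+1) = k + 4*(k + 1)**5 + (k + 1)**4 - 2*(k + 1)**2 + 8
s_(k+1) − s_k = 20*k**4 + 44*k**3 + 46*k**2 + 20*k + 4
(s_(k+1) − s_k) − t_k = 0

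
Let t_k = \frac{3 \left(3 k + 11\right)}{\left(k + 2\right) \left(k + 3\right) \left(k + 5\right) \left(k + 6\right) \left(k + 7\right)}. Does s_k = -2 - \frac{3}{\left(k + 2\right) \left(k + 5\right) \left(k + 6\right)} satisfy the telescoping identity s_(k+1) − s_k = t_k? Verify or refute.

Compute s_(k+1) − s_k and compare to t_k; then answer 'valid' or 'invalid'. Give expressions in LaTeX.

valid (s_(k+1) − s_k reduces to t_k)

s_(k+1) = -2 - 3/((k + 3)*(k + 6)*(k + 7))
s_(k+1) − s_k = 3*(3*k + 11)/(k**5 + 23*k**4 + 203*k**3 + 853*k**2 + 1692*k + 1260)
(s_(k+1) − s_k) − t_k = 0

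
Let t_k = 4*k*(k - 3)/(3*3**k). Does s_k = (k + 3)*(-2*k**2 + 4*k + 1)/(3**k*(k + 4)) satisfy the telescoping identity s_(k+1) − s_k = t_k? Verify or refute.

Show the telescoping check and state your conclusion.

s_(k+1) = (k + 4)*(4*k - 2*(k + 1)**2 + 5)/(3*3**k*(k + 5))
s_(k+1) − s_k = (4*k**4 + 20*k**3 - 38*k**2 - 180*k + 3)/(3*3**k*(k**2 + 9*k + 20))
(s_(k+1) − s_k) − t_k = (-4*k**3 - 10*k**2 + 60*k + 3)/(3*3**k*(k**2 + 9*k + 20))

Invalid: residual (-4*k**3 - 10*k**2 + 60*k + 3)/(3*3**k*(k**2 + 9*k + 20)) ≠ 0.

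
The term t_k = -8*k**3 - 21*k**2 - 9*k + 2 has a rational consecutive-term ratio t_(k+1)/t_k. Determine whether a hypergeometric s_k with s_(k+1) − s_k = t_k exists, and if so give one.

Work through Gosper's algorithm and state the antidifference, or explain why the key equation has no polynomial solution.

s_k = k*(-2*k**3 - 3*k**2 + 4*k + 3)

Step 1: r(k) = (8*k**3 + 45*k**2 + 75*k + 36)/(8*k**3 + 21*k**2 + 9*k - 2).
Normal form (A,B,C) = (1, 1, k**3 + 21*k**2/8 + 9*k/8 - 1/4).
f must satisfy (1)·f(k+1) − (1)·f(k) = k**3 + 21*k**2/8 + 9*k/8 - 1/4.
Degrees (0,0,3) ⇒ d ≤ 4.
A polynomial solution: f(k) = k*(2*k**3 + 3*k**2 - 4*k - 3)/8.
Get s_k = R·t_k = k*(-2*k**3 - 3*k**2 + 4*k + 3) with R(k) = B(k−1)f(k)/C(k) = k*(2*k**3 + 3*k**2 - 4*k - 3)/((k + 2)*(8*k**2 + 5*k - 1)).
Verify: -8*k**3 - 21*k**2 - 9*k + 2 matches t_k.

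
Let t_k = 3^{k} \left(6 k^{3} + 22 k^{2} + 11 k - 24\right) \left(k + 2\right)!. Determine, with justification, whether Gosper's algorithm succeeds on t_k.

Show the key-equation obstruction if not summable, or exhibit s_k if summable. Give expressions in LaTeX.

Yes. s_k = 3^{k} \left(2 k^{2} - 2 k - 3\right) \left(k + 2\right)!.

The ratio is 3*(6*k**4 + 58*k**3 + 193*k**2 + 234*k + 45)/(6*k**3 + 22*k**2 + 11*k - 24).
Take A(k)=3*k + 9, B(k)=1, C(k)=k**3 + 11*k**2/3 + 11*k/6 - 4.
f must satisfy (3*k + 9)·f(k+1) − (1)·f(k) = k**3 + 11*k**2/3 + 11*k/6 - 4.
Bound: deg f ≤ 2.
A polynomial solution: f(k) = (2*k**2 - 2*k - 3)/6.
Get s_k = R·t_k = 3**k*(2*k**2 - 2*k - 3)*factorial(k + 2) with R(k) = B(k−1)f(k)/C(k) = (2*k**2 - 2*k - 3)/(6*k**3 + 22*k**2 + 11*k - 24).
s_(k+1) − s_k = 3**k*(6*k**3 + 22*k**2 + 11*k - 24)*factorial(k + 2) = t_k.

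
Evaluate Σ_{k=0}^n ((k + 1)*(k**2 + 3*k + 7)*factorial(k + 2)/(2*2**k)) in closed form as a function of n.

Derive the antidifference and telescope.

S(n) = 2**(-n - 1)*(-2**(n + 2) + n**5*factorial(n) + 9*n**4*factorial(n) + 32*n**3*factorial(n) + 57*n**2*factorial(n) + 51*n*factorial(n) + 18*factorial(n))

Step 1: r(k) = (k + 2)*(k + 3)*(3*k + (k + 1)**2 + 10)/(2*(k + 1)*(k**2 + 3*k + 7)).
Normal form (A,B,C) = (k/2 + 3/2, 1, k**3 + 4*k**2 + 10*k + 7).
Need (k/2 + 3/2)·f(k+1) − (1)·f(k) = k**3 + 4*k**2 + 10*k + 7.
From deg A=1, deg B=0, deg C=3: d=2.
Solve for f: f(k) = 2*(k**2 + k + 1) (degree 2 ≤ 2).
So s_k = (B(k−1)f/C)·t_k = (2*(k**2 + k + 1)/((k + 1)*(k**2 + 3*k + 7)))·t_k = (k**2 + k + 1)*factorial(k + 2)/2**k.
s_(k+1) − s_k = (k + 1)*(k**2 + 3*k + 7)*factorial(k + 2)/(2*2**k) = t_k.
Σ_(k=0)^n t_k = s_(n+1) − s_(0) = (2**(-n - 1)*(n**2 + 3*n + 3)*factorial(n + 3)) − (2), i.e. 2**(-n - 1)*(-2**(n + 2) + n**5*factorial(n) + 9*n**4*factorial(n) + 32*n**3*factorial(n) + 57*n**2*factorial(n) + 51*n*factorial(n) + 18*factorial(n)).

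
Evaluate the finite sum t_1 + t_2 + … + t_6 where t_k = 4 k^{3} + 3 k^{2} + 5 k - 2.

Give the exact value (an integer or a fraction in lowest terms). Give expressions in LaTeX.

Σ = 2130

The ratio is (4*k**3 + 15*k**2 + 23*k + 10)/(4*k**3 + 3*k**2 + 5*k - 2).
Normal form (A,B,C) = (1, 1, k**3 + 3*k**2/4 + 5*k/4 - 1/2).
Set up (1)·f(k+1) − (1)·f(k) − (k**3 + 3*k**2/4 + 5*k/4 - 1/2) = 0.
d = 4 from the (0,0,3) case.
Coefficient equations give f(k) = k*(k**3 - k**2 + 2*k - 4)/4.
So s_k = (B(k−1)f/C)·t_k = (k*(k**3 - k**2 + 2*k - 4)/(4*k**3 + 3*k**2 + 5*k - 2))·t_k = k*(k**3 - k**2 + 2*k - 4).
Check: Δs_k = 4*k**3 + 3*k**2 + 5*k - 2. ✓
Sum = s_(7) − s_(1); s_(7) = 2128, s_(1) = -2 ⇒ 2130.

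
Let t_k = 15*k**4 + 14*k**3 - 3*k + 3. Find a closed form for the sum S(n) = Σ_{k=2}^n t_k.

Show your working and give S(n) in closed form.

S(n) = 3*n**5 + 11*n**4 + 12*n**3 + 2*n**2 + n - 29

Compute t_(k+1)/t_k: get (-3*k + 15*(k + 1)**4 + 14*(k + 1)**3)/(15*k**4 + 14*k**3 - 3*k + 3).
A = 1, B = 1, C = k**4 + 14*k**3/15 - k/5 + 1/5.
Solve (1)·f(k+1) − (1)·f(k) = k**4 + 14*k**3/15 - k/5 + 1/5.
d = 5 from the (0,0,4) case.
Solve for f: f(k) = k*(3*k**4 - 4*k**3 - 2*k**2 + 2*k + 4)/15 (degree 5 ≤ 5).
So s_k = (B(k−1)f/C)·t_k = (k*(3*k**4 - 4*k**3 - 2*k**2 + 2*k + 4)/(15*k**4 + 14*k**3 - 3*k + 3))·t_k = k*(3*k**4 - 4*k**3 - 2*k**2 + 2*k + 4).
s_(k+1) − s_k = 15*k**4 + 14*k**3 - 3*k + 3 = t_k.
s_(n+1) = 3*n**5 + 11*n**4 + 12*n**3 + 2*n**2 + n + 3 and s_(2) = 32, so S(n) = 3*n**5 + 11*n**4 + 12*n**3 + 2*n**2 + n - 29.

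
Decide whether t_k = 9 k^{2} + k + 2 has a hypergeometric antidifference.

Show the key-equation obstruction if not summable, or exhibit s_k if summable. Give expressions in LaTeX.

r(k) = (k + 9*(k + 1)**2 + 3)/(9*k**2 + k + 2) after simplifying.
Gosper form: A/B · C(k+1)/C(k) with A=1, B=1, C=k**2 + k/9 + 2/9.
Need (1)·f(k+1) − (1)·f(k) = k**2 + k/9 + 2/9.
Degrees (0,0,2) ⇒ d ≤ 3.
Match coefficients ⇒ f(k) = k*(3*k**2 - 4*k + 3)/9.
Then R = B(k−1)f/C = k*(3*k**2 - 4*k + 3)/(9*k**2 + k + 2), so s_k = R(k)·t_k = k*(3*k**2 - 4*k + 3).
Δs = 9*k**2 + k + 2, as required.

Yes. s_k = k \left(3 k^{2} - 4 k + 3\right).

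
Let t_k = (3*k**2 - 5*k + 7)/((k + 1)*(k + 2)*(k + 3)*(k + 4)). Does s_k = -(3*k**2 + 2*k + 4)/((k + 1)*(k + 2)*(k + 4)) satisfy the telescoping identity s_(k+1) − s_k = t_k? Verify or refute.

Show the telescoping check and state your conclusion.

s_(k+1) = (-2*k - 3*(k + 1)**2 - 6)/((k + 2)*(k + 3)*(k + 5))
s_(k+1) − s_k = (3*k**3 + 4*k**2 - 15*k + 24)/(k**5 + 15*k**4 + 85*k**3 + 225*k**2 + 274*k + 120)
(s_(k+1) − s_k) − t_k = (-6*k**2 + 3*k - 11)/(k**5 + 15*k**4 + 85*k**3 + 225*k**2 + 274*k + 120)

Invalid: residual (-6*k**2 + 3*k - 11)/(k**5 + 15*k**4 + 85*k**3 + 225*k**2 + 274*k + 120) ≠ 0.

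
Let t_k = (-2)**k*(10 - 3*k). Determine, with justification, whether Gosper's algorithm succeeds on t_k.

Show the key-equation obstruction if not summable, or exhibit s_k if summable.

Yes. s_k = (-2)**k*(k - 4).

The ratio is 2*(7 - 3*k)/(3*k - 10).
So A=-2 and B=1, with C=k - 10/3.
Key eq: (-2)·f(k+1) = (1)·f(k) + (k - 10/3).
Degrees (0,0,1) ⇒ d ≤ 1.
Coefficient equations give f(k) = -(k - 4)/3.
Then R = B(k−1)f/C = -(k - 4)/(3*k - 10), so s_k = R(k)·t_k = (-2)**k*(k - 4).
Δs = (-2)**k*(10 - 3*k), as required.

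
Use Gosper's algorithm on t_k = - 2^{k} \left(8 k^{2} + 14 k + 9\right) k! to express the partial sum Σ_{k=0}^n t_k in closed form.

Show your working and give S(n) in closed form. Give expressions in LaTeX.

S(n) = - 8 \cdot 2^{n} n^{2} n! - 18 \cdot 2^{n} n n! - 10 \cdot 2^{n} n! + 1

The ratio is 2*(8*k**3 + 38*k**2 + 61*k + 31)/(8*k**2 + 14*k + 9).
Factor: A=2*k + 2; B=1; C=k**2 + 7*k/4 + 9/8.
Key eq: (2*k + 2)·f(k+1) = (1)·f(k) + (k**2 + 7*k/4 + 9/8).
From deg A=1, deg B=0, deg C=2: d=1.
Solving with deg f ≤ 1: f(k) = (4*k + 1)/8.
Then R = B(k−1)f/C = (4*k + 1)/(8*k**2 + 14*k + 9), so s_k = R(k)·t_k = -2**k*(4*k + 1)*factorial(k).
Verify: -2**k*(8*k**2 + 14*k + 9)*factorial(k) matches t_k.
Σ_(k=0)^n t_k = s_(n+1) − s_(0) = (-2**(n + 1)*(4*n + 5)*factorial(n + 1)) − (-1), i.e. -8*2**n*n**2*factorial(n) - 18*2**n*n*factorial(n) - 10*2**n*factorial(n) + 1.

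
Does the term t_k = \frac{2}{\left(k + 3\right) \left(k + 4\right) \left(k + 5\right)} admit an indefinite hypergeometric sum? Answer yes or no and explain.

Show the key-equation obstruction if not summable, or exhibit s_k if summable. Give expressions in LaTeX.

t_(k+1)/t_k = (k + 3)/(k + 6).
Normal form (A,B,C) = (k + 3, k + 6, 1).
Solve (k + 3)·f(k+1) − (k + 5)·f(k) = 1.
Bound: deg f ≤ 2.
A polynomial solution: f(k) = k*(k + 7)/24.
Certificate R = B(k−1)f/C = k*(k + 5)*(k + 7)/24 gives s_k = k*(k + 7)/(12*(k + 3)*(k + 4)).
Verify: 2/(k**3 + 12*k**2 + 47*k + 60) matches t_k.

Yes. s_k = \frac{k \left(k + 7\right)}{12 \left(k + 3\right) \left(k + 4\right)}.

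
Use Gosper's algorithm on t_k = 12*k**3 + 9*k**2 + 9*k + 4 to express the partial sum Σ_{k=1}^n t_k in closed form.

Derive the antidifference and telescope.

Ratio r(k) = (12*k**3 + 45*k**2 + 63*k + 34)/(12*k**3 + 9*k**2 + 9*k + 4).
A = 1, B = 1, C = k**3 + 3*k**2/4 + 3*k/4 + 1/3.
Solve (1)·f(k+1) − (1)·f(k) = k**3 + 3*k**2/4 + 3*k/4 + 1/3.
Bound: deg f ≤ 4.
Solving with deg f ≤ 4: f(k) = k*(3*k**3 - 3*k**2 + 3*k + 1)/12.
Then R = B(k−1)f/C = k*(3*k**3 - 3*k**2 + 3*k + 1)/(12*k**3 + 9*k**2 + 9*k + 4), so s_k = R(k)·t_k = k*(3*k**3 - 3*k**2 + 3*k + 1).
s_(k+1) − s_k = 12*k**3 + 9*k**2 + 9*k + 4 = t_k.
Telescope: S(n) = s_(n+1) − s_(1) = 3*n**4 + 9*n**3 + 12*n**2 + 10*n + 4 − (4) = n*(3*n**3 + 9*n**2 + 12*n + 10).

S(n) = n*(3*n**3 + 9*n**2 + 12*n + 10)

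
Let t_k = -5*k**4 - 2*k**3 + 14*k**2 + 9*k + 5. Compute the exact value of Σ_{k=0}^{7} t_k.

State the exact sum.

Σ = -22696

Compute t_(k+1)/t_k: get (5*k**4 + 22*k**3 + 22*k**2 - 11*k - 21)/(5*k**4 + 2*k**3 - 14*k**2 - 9*k - 5).
Take A(k)=1, B(k)=1, C(k)=k**4 + 2*k**3/5 - 14*k**2/5 - 9*k/5 - 1.
Solve (1)·f(k+1) − (1)·f(k) = k**4 + 2*k**3/5 - 14*k**2/5 - 9*k/5 - 1.
Degrees (0,0,4) ⇒ d ≤ 5.
Match coefficients ⇒ f(k) = k*(k**4 - 2*k**3 - 4*k**2 + 3*k - 3)/5.
Get s_k = R·t_k = k*(-k**4 + 2*k**3 + 4*k**2 - 3*k + 3) with R(k) = B(k−1)f(k)/C(k) = k*(k**4 - 2*k**3 - 4*k**2 + 3*k - 3)/(5*k**4 + 2*k**3 - 14*k**2 - 9*k - 5).
Verify: -5*k**4 - 2*k**3 + 14*k**2 + 9*k + 5 matches t_k.
Telescoping: Σ = s_(8) − s_(0) = -22696 − (0) = -22696.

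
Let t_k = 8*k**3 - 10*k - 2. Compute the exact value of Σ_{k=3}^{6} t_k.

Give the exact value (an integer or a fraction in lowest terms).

Σ = 3268

Ratio r(k) = (5*k - 4*(k + 1)**3 + 6)/(-4*k**3 + 5*k + 1).
Gosper form: A/B · C(k+1)/C(k) with A=1, B=1, C=k**3 - 5*k/4 - 1/4.
f must satisfy (1)·f(k+1) − (1)·f(k) = k**3 - 5*k/4 - 1/4.
From deg A=0, deg B=0, deg C=3: d=4.
Match coefficients ⇒ f(k) = k*(k + 1)*(2*k**2 - 6*k + 3)/8.
Then R = B(k−1)f/C = k*(2*k**2 - 6*k + 3)/(2*(4*k**2 - 4*k - 1)), so s_k = R(k)·t_k = k*(2*k**3 - 4*k**2 - 3*k + 3).
Δs = 8*k**3 - 10*k - 2, as required.
Sum = s_(7) − s_(3); s_(7) = 3304, s_(3) = 36 ⇒ 3268.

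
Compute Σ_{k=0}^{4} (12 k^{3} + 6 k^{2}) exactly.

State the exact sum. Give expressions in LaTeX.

Σ = 1380

r(k) = (k + 1)**2*(2*k + 3)/(k**2*(2*k + 1)) after simplifying.
Gosper form: A/B · C(k+1)/C(k) with A=1, B=1, C=k**3 + k**2/2.
Need (1)·f(k+1) − (1)·f(k) = k**3 + k**2/2.
Bound: deg f ≤ 4.
Coefficient equations give f(k) = k*(k - 1)*(3*k**2 - k - 1)/12.
Then R = B(k−1)f/C = (k - 1)*(3*k**2 - k - 1)/(6*k*(2*k + 1)), so s_k = R(k)·t_k = 3*k**4 - 4*k**3 + k.
s_(k+1) − s_k = k**2*(12*k + 6) = t_k.
Evaluate s at k=5 and k=0: 1380 and 0; difference 1380.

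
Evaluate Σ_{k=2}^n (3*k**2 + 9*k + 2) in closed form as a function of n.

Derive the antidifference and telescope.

S(n) = n**3 + 6*n**2 + 7*n - 14

The ratio is (3*k**2 + 15*k + 14)/(3*k**2 + 9*k + 2).
Factor: A=1; B=1; C=k**2 + 3*k + 2/3.
Need (1)·f(k+1) − (1)·f(k) = k**2 + 3*k + 2/3.
Bound: deg f ≤ 3.
Coefficient equations give f(k) = k*(k**2 + 3*k - 2)/3.
Certificate R = B(k−1)f/C = k*(k**2 + 3*k - 2)/(3*k**2 + 9*k + 2) gives s_k = k*(k**2 + 3*k - 2).
s_(k+1) − s_k = 3*k**2 + 9*k + 2 = t_k.
Evaluate: s_(n+1) = n**3 + 6*n**2 + 7*n + 2; subtract s_(2) = 16 ⇒ S(n) = n**3 + 6*n**2 + 7*n - 14.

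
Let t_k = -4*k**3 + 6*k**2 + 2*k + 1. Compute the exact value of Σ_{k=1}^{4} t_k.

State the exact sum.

Σ = -196

Compute t_(k+1)/t_k: get (4*k**3 + 6*k**2 - 2*k - 5)/(4*k**3 - 6*k**2 - 2*k - 1).
Normal form (A,B,C) = (1, 1, k**3 - 3*k**2/2 - k/2 - 1/4).
Solve (1)·f(k+1) − (1)·f(k) = k**3 - 3*k**2/2 - k/2 - 1/4.
deg f ≤ 4 (via 0,0,3).
Coefficient equations give f(k) = k*(k**3 - 4*k**2 + 3*k - 1)/4.
R(k) = B(k−1)·f(k)/C(k) = k*(k**3 - 4*k**2 + 3*k - 1)/(4*k**3 - 6*k**2 - 2*k - 1); s_k = R·t_k = k*(-k**3 + 4*k**2 - 3*k + 1).
Verify: -4*k**3 + 6*k**2 + 2*k + 1 matches t_k.
Σ_(k=1)^(4) t_k = s_(5) − s_(1) = -195 − (1) = -196.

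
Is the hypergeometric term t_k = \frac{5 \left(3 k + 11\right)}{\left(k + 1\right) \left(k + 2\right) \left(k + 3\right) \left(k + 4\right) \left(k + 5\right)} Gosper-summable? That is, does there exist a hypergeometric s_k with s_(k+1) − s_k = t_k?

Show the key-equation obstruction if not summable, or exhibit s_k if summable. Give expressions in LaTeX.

Step 1: r(k) = (k + 1)*(3*k + 14)/((k + 6)*(3*k + 11)).
A = k + 1, B = k + 6, C = k + 11/3.
Set up (k + 1)·f(k+1) − (k + 5)·f(k) − (k + 11/3) = 0.
Degrees (1,1,1) ⇒ d ≤ 4.
A polynomial solution: f(k) = k*(k + 3)*(k**2 + 7*k + 14)/24.
R(k) = B(k−1)·f(k)/C(k) = k*(k + 3)*(k + 5)*(k**2 + 7*k + 14)/(8*(3*k + 11)); s_k = R·t_k = 5*k*(k**2 + 7*k + 14)/(8*(k**3 + 7*k**2 + 14*k + 8)).
Verify: 5*(3*k + 11)/(k**5 + 15*k**4 + 85*k**3 + 225*k**2 + 274*k + 120) matches t_k.

Yes. s_k = \frac{5 k \left(k^{2} + 7 k + 14\right)}{8 \left(k^{3} + 7 k^{2} + 14 k + 8\right)}.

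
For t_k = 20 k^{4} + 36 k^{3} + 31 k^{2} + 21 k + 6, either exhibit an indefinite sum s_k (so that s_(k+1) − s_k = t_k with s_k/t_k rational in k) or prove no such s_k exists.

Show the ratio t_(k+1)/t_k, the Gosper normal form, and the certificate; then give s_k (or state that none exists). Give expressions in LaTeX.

Ratio r(k) = (20*k**4 + 116*k**3 + 259*k**2 + 271*k + 114)/(20*k**4 + 36*k**3 + 31*k**2 + 21*k + 6).
A = 1, B = 1, C = k**4 + 9*k**3/5 + 31*k**2/20 + 21*k/20 + 3/10.
Need (1)·f(k+1) − (1)·f(k) = k**4 + 9*k**3/5 + 31*k**2/20 + 21*k/20 + 3/10.
Degrees (0,0,4) ⇒ d ≤ 5.
Solving with deg f ≤ 5: f(k) = k**2*(k + 1)*(4*k**2 - 5*k + 4)/20.
R(k) = B(k−1)·f(k)/C(k) = k**2*(4*k**2 - 5*k + 4)/((2*k + 1)*(10*k**2 + 3*k + 6)); s_k = R·t_k = k**2*(4*k**3 - k**2 - k + 4).
Check: Δs_k = 20*k**4 + 36*k**3 + 31*k**2 + 21*k + 6. ✓

s_k = k^{2} \left(4 k^{3} - k^{2} - k + 4\right)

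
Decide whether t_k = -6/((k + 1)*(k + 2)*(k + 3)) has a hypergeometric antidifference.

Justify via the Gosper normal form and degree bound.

t_(k+1)/t_k = (k + 1)/(k + 4).
So A=k + 1 and B=k + 4, with C=1.
Solve (k + 1)·f(k+1) − (k + 3)·f(k) = 1.
deg f ≤ 2 (via 1,1,0).
Match coefficients ⇒ f(k) = k*(k + 3)/4.
R(k) = B(k−1)·f(k)/C(k) = k*(k + 3)**2/4; s_k = R·t_k = 3*k*(-k - 3)/(2*(k + 1)*(k + 2)).
s_(k+1) − s_k = -6/(k**3 + 6*k**2 + 11*k + 6) = t_k.

Yes. s_k = 3*k*(-k - 3)/(2*(k + 1)*(k + 2)).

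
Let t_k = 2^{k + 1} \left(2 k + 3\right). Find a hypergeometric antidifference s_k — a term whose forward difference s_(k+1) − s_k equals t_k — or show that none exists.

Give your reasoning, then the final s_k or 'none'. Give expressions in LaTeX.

Step 1: r(k) = 2*(2*k + 5)/(2*k + 3).
Factor: A=2; B=1; C=k + 3/2.
Set up (2)·f(k+1) − (1)·f(k) − (k + 3/2) = 0.
d = 1 from the (0,0,1) case.
Coefficient equations give f(k) = (2*k - 1)/2.
So s_k = (B(k−1)f/C)·t_k = ((2*k - 1)/(2*k + 3))·t_k = 2**(k + 1)*(2*k - 1).
Δs = 2**(k + 1)*(2*k + 3), as required.

s_k = 2^{k + 1} \left(2 k - 1\right)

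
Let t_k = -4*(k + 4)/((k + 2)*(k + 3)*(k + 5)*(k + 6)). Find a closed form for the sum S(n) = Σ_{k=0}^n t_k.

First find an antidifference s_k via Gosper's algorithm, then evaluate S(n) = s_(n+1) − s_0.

S(n) = (-n**2 - 9*n - 8)/(5*(n**2 + 9*n + 18))

Step 1: r(k) = (k + 2)*(k + 5)**2/((k + 4)**2*(k + 7)).
Normal form (A,B,C) = (k + 2, k + 7, k**2 + 8*k + 16).
Key eq: (k + 2)·f(k+1) = (k + 6)·f(k) + (k**2 + 8*k + 16).
d = 4 from the (1,1,2) case.
Match coefficients ⇒ f(k) = k*(k + 3)*(k + 4)*(k + 7)/20.
Get s_k = R·t_k = k*(-k - 7)/(5*(k**2 + 7*k + 10)) with R(k) = B(k−1)f(k)/C(k) = k*(k + 3)*(k + 6)*(k + 7)/(20*(k + 4)).
Verify: 4*(-k - 4)/(k**4 + 16*k**3 + 91*k**2 + 216*k + 180) matches t_k.
Σ_(k=0)^n t_k = s_(n+1) − s_(0) = ((-n**2 - 9*n - 8)/(5*(n**2 + 9*n + 18))) − (0), i.e. (-n**2 - 9*n - 8)/(5*(n**2 + 9*n + 18)).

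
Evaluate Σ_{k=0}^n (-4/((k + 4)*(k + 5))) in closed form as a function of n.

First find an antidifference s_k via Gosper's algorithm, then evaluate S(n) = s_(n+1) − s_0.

S(n) = (-n - 1)/(n + 5)

t_(k+1)/t_k = (k + 4)/(k + 6).
Take A(k)=k + 4, B(k)=k + 6, C(k)=1.
Solve (k + 4)·f(k+1) − (k + 5)·f(k) = 1.
Degrees (1,1,0) ⇒ d ≤ 1.
Coefficient equations give f(k) = k/4.
R(k) = B(k−1)·f(k)/C(k) = k*(k + 5)/4; s_k = R·t_k = -k/(k + 4).
Check: Δs_k = -4/(k**2 + 9*k + 20). ✓
Evaluate: s_(n+1) = (-n - 1)/(n + 5); subtract s_(0) = 0 ⇒ S(n) = (-n - 1)/(n + 5).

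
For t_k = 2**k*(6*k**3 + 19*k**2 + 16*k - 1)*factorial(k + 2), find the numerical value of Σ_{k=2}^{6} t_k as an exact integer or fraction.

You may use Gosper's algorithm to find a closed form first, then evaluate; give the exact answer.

The ratio is 2*(6*k**4 + 55*k**3 + 183*k**2 + 256*k + 120)/(6*k**3 + 19*k**2 + 16*k - 1).
Gosper form: A/B · C(k+1)/C(k) with A=2*k + 6, B=1, C=k**3 + 19*k**2/6 + 8*k/3 - 1/6.
Solve (2*k + 6)·f(k+1) − (1)·f(k) = k**3 + 19*k**2/6 + 8*k/3 - 1/6.
Bound: deg f ≤ 2.
Solving with deg f ≤ 2: f(k) = (k - 1)*(3*k - 1)/6.
Certificate R = B(k−1)f/C = (k - 1)*(3*k - 1)/(6*k**3 + 19*k**2 + 16*k - 1) gives s_k = 2**k*(k - 1)*(3*k - 1)*factorial(k + 2).
Δs = 2**k*(6*k**3 + 19*k**2 + 16*k - 1)*factorial(k + 2), as required.
Evaluate s at k=7 and k=2: 5573836800 and 480; difference 5573836320.

Σ = 5573836320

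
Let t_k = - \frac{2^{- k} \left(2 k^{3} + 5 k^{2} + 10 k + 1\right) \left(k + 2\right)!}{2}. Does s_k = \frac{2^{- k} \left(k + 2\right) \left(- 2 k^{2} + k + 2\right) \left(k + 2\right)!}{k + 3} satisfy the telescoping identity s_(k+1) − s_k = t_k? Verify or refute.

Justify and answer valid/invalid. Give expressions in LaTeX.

Invalid: residual \frac{2^{- k} \left(2 k^{4} + 11 k^{3} + 21 k^{2} + 33 k + 7\right) \left(k + 2\right)!}{2 \left(k + 3\right) \left(k + 4\right)} ≠ 0.

s_(k+1) = -(k + 3)*(2*k**2 + 3*k - 1)*factorial(k + 3)/(2*2**k*(k + 4))
s_(k+1) − s_k = -(2*k**5 + 17*k**4 + 58*k**3 + 110*k**2 + 94*k + 5)*factorial(k + 2)/(2*2**k*(k + 3)*(k + 4))
(s_(k+1) − s_k) − t_k = (2*k**4 + 11*k**3 + 21*k**2 + 33*k + 7)*factorial(k + 2)/(2*2**k*(k + 3)*(k + 4))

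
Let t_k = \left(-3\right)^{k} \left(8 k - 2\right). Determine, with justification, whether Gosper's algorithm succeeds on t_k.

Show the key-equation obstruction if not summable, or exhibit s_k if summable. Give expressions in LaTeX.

Step 1: r(k) = 3*(-4*k - 3)/(4*k - 1).
Take A(k)=-3, B(k)=1, C(k)=k - 1/4.
Set up (-3)·f(k+1) − (1)·f(k) − (k - 1/4) = 0.
deg f ≤ 1 (via 0,0,1).
Solve for f: f(k) = -(k - 1)/4 (degree 1 ≤ 1).
Certificate R = B(k−1)f/C = -(k - 1)/(4*k - 1) gives s_k = 2*(-3)**k*(1 - k).
Verify: (-3)**k*(8*k - 2) matches t_k.

Yes. s_k = 2 \left(-3\right)^{k} \left(1 - k\right).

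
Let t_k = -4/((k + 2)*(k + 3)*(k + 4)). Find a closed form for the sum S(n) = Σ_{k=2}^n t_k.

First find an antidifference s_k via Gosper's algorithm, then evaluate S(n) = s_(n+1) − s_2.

S(n) = (-n**2 - 7*n + 8)/(10*(n**2 + 7*n + 12))

r(k) = (k + 2)/(k + 5) after simplifying.
Normal form (A,B,C) = (k + 2, k + 5, 1).
f must satisfy (k + 2)·f(k+1) − (k + 4)·f(k) = 1.
From deg A=1, deg B=1, deg C=0: d=2.
Coefficient equations give f(k) = k*(k + 5)/12.
So s_k = (B(k−1)f/C)·t_k = (k*(k + 4)*(k + 5)/12)·t_k = k*(-k - 5)/(3*(k + 2)*(k + 3)).
s_(k+1) − s_k = -4/(k**3 + 9*k**2 + 26*k + 24) = t_k.
Σ_(k=2)^n t_k = s_(n+1) − s_(2) = ((-n**2 - 7*n - 6)/(3*(n**2 + 7*n + 12))) − (-7/30), i.e. (-n**2 - 7*n + 8)/(10*(n**2 + 7*n + 12)).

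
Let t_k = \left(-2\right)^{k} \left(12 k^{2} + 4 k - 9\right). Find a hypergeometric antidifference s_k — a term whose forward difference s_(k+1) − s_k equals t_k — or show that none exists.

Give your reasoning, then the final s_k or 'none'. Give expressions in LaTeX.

Ratio r(k) = 2*(-4*k - 12*(k + 1)**2 + 5)/(12*k**2 + 4*k - 9).
Factor: A=-2; B=1; C=k**2 + k/3 - 3/4.
Need (-2)·f(k+1) − (1)·f(k) = k**2 + k/3 - 3/4.
deg f ≤ 2 (via 0,0,2).
A polynomial solution: f(k) = -(2*k - 3)*(2*k + 1)/12.
Then R = B(k−1)f/C = -(2*k - 3)*(2*k + 1)/(12*k**2 + 4*k - 9), so s_k = R(k)·t_k = (-2)**k*(-4*k**2 + 4*k + 3).
Δs = (-2)**k*(12*k**2 + 4*k - 9), as required.

s_k = \left(-2\right)^{k} \left(- 4 k^{2} + 4 k + 3\right)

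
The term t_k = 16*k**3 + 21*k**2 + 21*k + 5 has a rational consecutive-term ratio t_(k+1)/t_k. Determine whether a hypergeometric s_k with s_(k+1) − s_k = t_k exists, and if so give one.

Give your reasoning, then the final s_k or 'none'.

s_k = k*(4*k**3 - k**2 + 4*k - 2)

Ratio r(k) = (16*k**3 + 69*k**2 + 111*k + 63)/(16*k**3 + 21*k**2 + 21*k + 5).
Gosper form: A/B · C(k+1)/C(k) with A=1, B=1, C=k**3 + 21*k**2/16 + 21*k/16 + 5/16.
f must satisfy (1)·f(k+1) − (1)·f(k) = k**3 + 21*k**2/16 + 21*k/16 + 5/16.
From deg A=0, deg B=0, deg C=3: d=4.
Solving with deg f ≤ 4: f(k) = k*(4*k**3 - k**2 + 4*k - 2)/16.
So s_k = (B(k−1)f/C)·t_k = (k*(4*k**3 - k**2 + 4*k - 2)/((16*k + 5)*(k**2 + k + 1)))·t_k = k*(4*k**3 - k**2 + 4*k - 2).
Δs = 16*k**3 + 21*k**2 + 21*k + 5, as required.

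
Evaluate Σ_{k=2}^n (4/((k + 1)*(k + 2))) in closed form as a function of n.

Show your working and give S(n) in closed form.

Compute t_(k+1)/t_k: get (k + 1)/(k + 3).
Take A(k)=k + 1, B(k)=k + 3, C(k)=1.
f must satisfy (k + 1)·f(k+1) − (k + 2)·f(k) = 1.
Bound: deg f ≤ 1.
Coefficient equations give f(k) = k.
R(k) = B(k−1)·f(k)/C(k) = k*(k + 2); s_k = R·t_k = 4*k/(k + 1).
Δs = 4/(k**2 + 3*k + 2), as required.
Σ_(k=2)^n t_k = s_(n+1) − s_(2) = (4*(n + 1)/(n + 2)) − (8/3), i.e. 4*(n - 1)/(3*(n + 2)).

S(n) = 4*(n - 1)/(3*(n + 2))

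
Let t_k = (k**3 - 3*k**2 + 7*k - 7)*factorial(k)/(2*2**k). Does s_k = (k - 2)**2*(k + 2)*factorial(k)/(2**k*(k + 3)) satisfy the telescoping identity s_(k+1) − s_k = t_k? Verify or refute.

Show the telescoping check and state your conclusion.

s_(k+1) = (k - 1)**2*(k + 3)*factorial(k + 1)/(2*2**k*(k + 4))
s_(k+1) − s_k = (k**5 + 3*k**4 - 2*k**3 + 10*k**2 + 13*k - 55)*factorial(k)/(2*2**k*(k + 3)*(k + 4))
(s_(k+1) − s_k) − t_k = -(k**4 - 4*k**2 + 22*k - 29)*factorial(k)/(2*2**k*(k + 3)*(k + 4))

Invalid: residual -(k**4 - 4*k**2 + 22*k - 29)*factorial(k)/(2*2**k*(k + 3)*(k + 4)) ≠ 0.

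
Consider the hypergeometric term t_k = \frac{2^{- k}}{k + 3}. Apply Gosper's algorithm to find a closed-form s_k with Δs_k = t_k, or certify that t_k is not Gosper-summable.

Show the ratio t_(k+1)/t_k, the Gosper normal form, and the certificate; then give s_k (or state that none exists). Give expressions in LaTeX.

no hypergeometric antidifference exists

Ratio r(k) = (k + 3)/(2*(k + 4)).
Gosper form: A/B · C(k+1)/C(k) with A=k/2 + 3/2, B=k + 4, C=1.
Key eq: (k/2 + 3/2)·f(k+1) = (k + 3)·f(k) + (1).
d = -1 from the (1,1,0) case.
Negative degree bound (-1): no f exists, t_k not Gosper-summable.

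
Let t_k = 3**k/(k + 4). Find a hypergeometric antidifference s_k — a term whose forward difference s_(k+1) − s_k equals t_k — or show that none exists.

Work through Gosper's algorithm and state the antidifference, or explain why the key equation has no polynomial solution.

none (Gosper's algorithm certifies no s_k)

t_(k+1)/t_k = 3*(k + 4)/(k + 5).
A = 3*k + 12, B = k + 5, C = 1.
Set up (3*k + 12)·f(k+1) − (k + 4)·f(k) − (1) = 0.
deg f ≤ -1 (via 1,1,0).
Negative degree bound (-1): no f exists, t_k not Gosper-summable.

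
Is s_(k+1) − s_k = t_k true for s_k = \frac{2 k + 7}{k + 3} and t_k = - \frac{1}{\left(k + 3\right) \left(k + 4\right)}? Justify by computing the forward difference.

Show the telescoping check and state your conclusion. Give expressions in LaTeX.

valid; difference matches t_k

s_(k+1) = (2*k + 9)/(k + 4)
s_(k+1) − s_k = -1/(k**2 + 7*k + 12)
(s_(k+1) − s_k) − t_k = 0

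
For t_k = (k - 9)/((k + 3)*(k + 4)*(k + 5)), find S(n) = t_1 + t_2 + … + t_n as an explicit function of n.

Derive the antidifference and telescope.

S(n) = n*(-n - 19)/(10*(n**2 + 9*n + 20))

r(k) = (k - 8)*(k + 3)/((k - 9)*(k + 6)) after simplifying.
Take A(k)=k + 3, B(k)=k + 6, C(k)=k - 9.
f must satisfy (k + 3)·f(k+1) − (k + 5)·f(k) = k - 9.
Bound: deg f ≤ 2.
Coefficient equations give f(k) = -k*(k + 11)/4.
Get s_k = R·t_k = k*(-k - 11)/(4*(k + 3)*(k + 4)) with R(k) = B(k−1)f(k)/C(k) = -k*(k + 5)*(k + 11)/(4*(k - 9)).
Verify: (k - 9)/(k**3 + 12*k**2 + 47*k + 60) matches t_k.
Σ_(k=1)^n t_k = s_(n+1) − s_(1) = ((-n**2 - 13*n - 12)/(4*(n**2 + 9*n + 20))) − (-3/20), i.e. n*(-n - 19)/(10*(n**2 + 9*n + 20)).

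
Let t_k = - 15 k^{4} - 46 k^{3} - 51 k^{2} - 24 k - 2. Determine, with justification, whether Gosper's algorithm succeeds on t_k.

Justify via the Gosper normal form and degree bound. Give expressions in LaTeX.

Yes. s_k = k \left(- 3 k^{4} - 4 k^{3} + k^{2} + 2 k + 2\right).

The ratio is (15*k**4 + 106*k**3 + 279*k**2 + 324*k + 138)/(15*k**4 + 46*k**3 + 51*k**2 + 24*k + 2).
Normal form (A,B,C) = (1, 1, k**4 + 46*k**3/15 + 17*k**2/5 + 8*k/5 + 2/15).
Key eq: (1)·f(k+1) = (1)·f(k) + (k**4 + 46*k**3/15 + 17*k**2/5 + 8*k/5 + 2/15).
Degrees (0,0,4) ⇒ d ≤ 5.
Solve for f: f(k) = k*(3*k**4 + 4*k**3 - k**2 - 2*k - 2)/15 (degree 5 ≤ 5).
Certificate R = B(k−1)f/C = k*(3*k**4 + 4*k**3 - k**2 - 2*k - 2)/(15*k**4 + 46*k**3 + 51*k**2 + 24*k + 2) gives s_k = k*(-3*k**4 - 4*k**3 + k**2 + 2*k + 2).
s_(k+1) − s_k = -15*k**4 - 46*k**3 - 51*k**2 - 24*k - 2 = t_k.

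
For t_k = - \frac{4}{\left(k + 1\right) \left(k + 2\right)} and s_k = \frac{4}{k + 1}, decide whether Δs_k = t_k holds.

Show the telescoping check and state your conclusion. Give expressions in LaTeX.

Valid: the claim telescopes to t_k.

s_(k+1) = 4/(k + 2)
s_(k+1) − s_k = -4/((k + 1)*(k + 2))
(s_(k+1) − s_k) − t_k = 0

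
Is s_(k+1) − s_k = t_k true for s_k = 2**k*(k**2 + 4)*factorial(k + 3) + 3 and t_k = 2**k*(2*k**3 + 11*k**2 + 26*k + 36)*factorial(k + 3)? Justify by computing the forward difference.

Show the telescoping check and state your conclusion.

Valid — Δs_k = t_k.

s_(k+1) = 2**(k + 1)*((k + 1)**2 + 4)*factorial(k + 4) + 3
s_(k+1) − s_k = 2**k*(2*k**3 + 11*k**2 + 26*k + 36)*factorial(k + 3)
(s_(k+1) − s_k) − t_k = 0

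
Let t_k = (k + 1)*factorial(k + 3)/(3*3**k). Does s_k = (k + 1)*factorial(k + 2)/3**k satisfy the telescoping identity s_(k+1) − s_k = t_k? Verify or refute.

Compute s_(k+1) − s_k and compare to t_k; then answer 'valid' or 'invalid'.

s_(k+1) = (k + 2)*factorial(k + 3)/(3*3**k)
s_(k+1) − s_k = (k**2 + 2*k + 3)*factorial(k + 2)/(3*3**k)
(s_(k+1) − s_k) − t_k = -2*k*factorial(k + 2)/(3*3**k)

Invalid: residual -2*k*factorial(k + 2)/(3*3**k) ≠ 0.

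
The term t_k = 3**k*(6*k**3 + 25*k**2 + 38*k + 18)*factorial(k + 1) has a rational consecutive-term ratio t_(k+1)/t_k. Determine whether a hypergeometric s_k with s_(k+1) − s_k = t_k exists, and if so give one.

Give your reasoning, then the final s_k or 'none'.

s_k = 3**k*k*(2*k + 1)*factorial(k + 1)

Ratio r(k) = 3*(6*k**4 + 55*k**3 + 192*k**2 + 299*k + 174)/(6*k**3 + 25*k**2 + 38*k + 18).
Factor: A=3*k + 6; B=1; C=k**3 + 25*k**2/6 + 19*k/3 + 3.
Need (3*k + 6)·f(k+1) − (1)·f(k) = k**3 + 25*k**2/6 + 19*k/3 + 3.
Bound: deg f ≤ 2.
Match coefficients ⇒ f(k) = k*(2*k + 1)/6.
R(k) = B(k−1)·f(k)/C(k) = k*(2*k + 1)/(6*k**3 + 25*k**2 + 38*k + 18); s_k = R·t_k = 3**k*k*(2*k + 1)*factorial(k + 1).
Δs = 3**k*(6*k**3 + 25*k**2 + 38*k + 18)*factorial(k + 1), as required.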